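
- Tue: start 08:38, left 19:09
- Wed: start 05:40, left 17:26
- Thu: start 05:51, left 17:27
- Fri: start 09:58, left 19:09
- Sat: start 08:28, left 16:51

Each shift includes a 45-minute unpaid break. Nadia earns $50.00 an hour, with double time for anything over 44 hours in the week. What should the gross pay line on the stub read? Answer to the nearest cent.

Tue: 08:38–19:09 = 10 h 31 min; less 45 min break → 9 h 46 min
Wed: 05:40–17:26 = 11 h 46 min; less 45 min break → 11 h 1 min
Thu: 05:51–17:27 = 11 h 36 min; less 45 min break → 10 h 51 min
Fri: 09:58–19:09 = 9 h 11 min; less 45 min break → 8 h 26 min
Sat: 08:28–16:51 = 8 h 23 min; less 45 min break → 7 h 38 min
Total worked: 47 h 42 min = 2862 min.
Regular 44 h 0 min = 2640 min at $50.00/h; overtime 3 h 42 min = 222 min at $100.00/h.
Pay = (2640 × $50.00 + 222 × $100.00) ÷ 60 = $2570.00.

$2570.00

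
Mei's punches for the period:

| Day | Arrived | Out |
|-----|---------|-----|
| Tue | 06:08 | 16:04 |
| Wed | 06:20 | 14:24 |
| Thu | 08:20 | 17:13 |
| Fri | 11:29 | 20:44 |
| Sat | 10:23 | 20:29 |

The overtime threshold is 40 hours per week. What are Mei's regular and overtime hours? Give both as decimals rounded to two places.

Tue: 06:08–16:04 = 9 h 56 min
Wed: 06:20–14:24 = 8 h 4 min
Thu: 08:20–17:13 = 8 h 53 min
Fri: 11:29–20:44 = 9 h 15 min
Sat: 10:23–20:29 = 10 h 6 min
Total worked: 46 h 14 min = 46.23 h.
Threshold 40 h → overtime 6 h 14 min, regular 40 h 0 min.

Regular 40.00 hours, overtime 6.23 hours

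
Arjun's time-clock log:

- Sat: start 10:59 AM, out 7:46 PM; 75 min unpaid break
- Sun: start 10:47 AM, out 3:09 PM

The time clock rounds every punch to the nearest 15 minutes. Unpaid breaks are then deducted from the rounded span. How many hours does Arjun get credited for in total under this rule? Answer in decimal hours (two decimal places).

12.00 hours

Sat: in 10:59 AM→11:00 AM, out 7:46 PM→7:45 PM; 8 h 45 min − 75 min = 7 h 30 min
Sun: in 10:47 AM→10:45 AM, out 3:09 PM→3:15 PM; 4 h 30 min
Total credited: 12 h 0 min.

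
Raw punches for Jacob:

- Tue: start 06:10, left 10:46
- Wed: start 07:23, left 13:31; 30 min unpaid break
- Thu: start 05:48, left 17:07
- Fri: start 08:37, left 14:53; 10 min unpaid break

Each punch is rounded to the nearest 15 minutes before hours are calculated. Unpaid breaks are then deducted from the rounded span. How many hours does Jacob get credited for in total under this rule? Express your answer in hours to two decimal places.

Tue: in 06:10→06:15, out 10:46→10:45; 4 h 30 min
Wed: in 07:23→07:30, out 13:31→13:30; 6 h 0 min − 30 min = 5 h 30 min
Thu: in 05:48→05:45, out 17:07→17:00; 11 h 15 min
Fri: in 08:37→08:30, out 14:53→15:00; 6 h 30 min − 10 min = 6 h 20 min
Total credited: 27 h 35 min.

27.58 hours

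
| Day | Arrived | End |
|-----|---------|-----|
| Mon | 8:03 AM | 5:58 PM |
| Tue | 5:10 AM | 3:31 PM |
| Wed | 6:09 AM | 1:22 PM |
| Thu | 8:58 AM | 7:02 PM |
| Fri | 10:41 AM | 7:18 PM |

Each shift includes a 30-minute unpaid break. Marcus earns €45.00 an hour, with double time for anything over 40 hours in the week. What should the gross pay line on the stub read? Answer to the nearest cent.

Mon: 8:03 AM–5:58 PM = 9 h 55 min; less 30 min break → 9 h 25 min
Tue: 5:10 AM–3:31 PM = 10 h 21 min; less 30 min break → 9 h 51 min
Wed: 6:09 AM–1:22 PM = 7 h 13 min; less 30 min break → 6 h 43 min
Thu: 8:58 AM–7:02 PM = 10 h 4 min; less 30 min break → 9 h 34 min
Fri: 10:41 AM–7:18 PM = 8 h 37 min; less 30 min break → 8 h 7 min
Total worked: 43 h 40 min = 2620 min.
Regular 40 h 0 min = 2400 min at €45.00/h; overtime 3 h 40 min = 220 min at €90.00/h.
Pay = (2400 × €45.00 + 220 × €90.00) ÷ 60 = €2130.00.

€2130.00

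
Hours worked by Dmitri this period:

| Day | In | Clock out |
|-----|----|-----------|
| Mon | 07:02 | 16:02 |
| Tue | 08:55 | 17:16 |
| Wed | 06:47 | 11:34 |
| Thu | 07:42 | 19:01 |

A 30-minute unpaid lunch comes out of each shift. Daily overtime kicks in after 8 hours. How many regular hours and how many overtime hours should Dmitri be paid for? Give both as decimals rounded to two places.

Mon: 07:02–16:02 = 9 h 0 min; less 30 min break → 8 h 30 min
Tue: 08:55–17:16 = 8 h 21 min; less 30 min break → 7 h 51 min
Wed: 06:47–11:34 = 4 h 47 min; less 30 min break → 4 h 17 min
Thu: 07:42–19:01 = 11 h 19 min; less 30 min break → 10 h 49 min
Mon reg 8 h 0 min / OT 0 h 30 min; Tue reg 7 h 51 min / OT 0 h 0 min; Wed reg 4 h 17 min / OT 0 h 0 min; Thu reg 8 h 0 min / OT 2 h 49 min.
Totals: regular 28 h 8 min, overtime 3 h 19 min.

Regular 28.13 hours, overtime 3.32 hours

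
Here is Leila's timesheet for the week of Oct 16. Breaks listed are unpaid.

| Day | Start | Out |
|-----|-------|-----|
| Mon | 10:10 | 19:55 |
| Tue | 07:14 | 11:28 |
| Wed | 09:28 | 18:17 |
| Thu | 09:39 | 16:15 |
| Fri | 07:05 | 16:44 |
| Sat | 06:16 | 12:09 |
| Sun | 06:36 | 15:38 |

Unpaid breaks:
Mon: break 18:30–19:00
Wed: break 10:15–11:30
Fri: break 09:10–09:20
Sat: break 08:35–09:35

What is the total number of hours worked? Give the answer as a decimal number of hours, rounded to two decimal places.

51.05 hours

Mon: 10:10–19:55 = 9 h 45 min; less 30 min break → 9 h 15 min
Tue: 07:14–11:28 = 4 h 14 min
Wed: 09:28–18:17 = 8 h 49 min; less 75 min break → 7 h 34 min
Thu: 09:39–16:15 = 6 h 36 min
Fri: 07:05–16:44 = 9 h 39 min; less 10 min break → 9 h 29 min
Sat: 06:16–12:09 = 5 h 53 min; less 60 min break → 4 h 53 min
Sun: 06:36–15:38 = 9 h 2 min
Total: 9 h 15 min + 4 h 14 min + 7 h 34 min + 6 h 36 min + 9 h 29 min + 4 h 53 min + 9 h 2 min = 51 h 3 min.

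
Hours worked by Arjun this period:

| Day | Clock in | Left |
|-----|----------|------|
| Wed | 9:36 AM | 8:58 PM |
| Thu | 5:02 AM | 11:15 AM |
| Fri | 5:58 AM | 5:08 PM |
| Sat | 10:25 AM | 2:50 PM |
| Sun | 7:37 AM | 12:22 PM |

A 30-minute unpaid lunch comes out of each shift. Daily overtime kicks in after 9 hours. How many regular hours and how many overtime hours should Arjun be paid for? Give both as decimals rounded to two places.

Regular 31.88 hours, overtime 3.53 hours

Wed: 9:36 AM–8:58 PM = 11 h 22 min; less 30 min break → 10 h 52 min
Thu: 5:02 AM–11:15 AM = 6 h 13 min; less 30 min break → 5 h 43 min
Fri: 5:58 AM–5:08 PM = 11 h 10 min; less 30 min break → 10 h 40 min
Sat: 10:25 AM–2:50 PM = 4 h 25 min; less 30 min break → 3 h 55 min
Sun: 7:37 AM–12:22 PM = 4 h 45 min; less 30 min break → 4 h 15 min
Wed reg 9 h 0 min / OT 1 h 52 min; Thu reg 5 h 43 min / OT 0 h 0 min; Fri reg 9 h 0 min / OT 1 h 40 min; Sat reg 3 h 55 min / OT 0 h 0 min; Sun reg 4 h 15 min / OT 0 h 0 min.
Totals: regular 31 h 53 min, overtime 3 h 32 min.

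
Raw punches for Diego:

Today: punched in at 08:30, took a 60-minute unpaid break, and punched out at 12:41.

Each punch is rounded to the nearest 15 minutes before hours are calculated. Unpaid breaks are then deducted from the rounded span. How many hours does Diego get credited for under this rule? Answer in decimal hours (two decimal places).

3.25 hours

Today: in 08:30→08:30, out 12:41→12:45; 4 h 15 min − 60 min = 3 h 15 min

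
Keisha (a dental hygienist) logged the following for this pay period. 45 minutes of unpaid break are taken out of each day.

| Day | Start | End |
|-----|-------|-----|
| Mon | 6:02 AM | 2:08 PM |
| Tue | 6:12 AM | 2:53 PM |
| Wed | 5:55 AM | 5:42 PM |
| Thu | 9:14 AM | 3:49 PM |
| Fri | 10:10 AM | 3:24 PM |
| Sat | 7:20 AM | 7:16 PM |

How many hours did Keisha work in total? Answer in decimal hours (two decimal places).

47.82 hours

Mon: 6:02 AM–2:08 PM = 8 h 6 min; less 45 min break → 7 h 21 min
Tue: 6:12 AM–2:53 PM = 8 h 41 min; less 45 min break → 7 h 56 min
Wed: 5:55 AM–5:42 PM = 11 h 47 min; less 45 min break → 11 h 2 min
Thu: 9:14 AM–3:49 PM = 6 h 35 min; less 45 min break → 5 h 50 min
Fri: 10:10 AM–3:24 PM = 5 h 14 min; less 45 min break → 4 h 29 min
Sat: 7:20 AM–7:16 PM = 11 h 56 min; less 45 min break → 11 h 11 min
Total: 7 h 21 min + 7 h 56 min + 11 h 2 min + 5 h 50 min + 4 h 29 min + 11 h 11 min = 47 h 49 min.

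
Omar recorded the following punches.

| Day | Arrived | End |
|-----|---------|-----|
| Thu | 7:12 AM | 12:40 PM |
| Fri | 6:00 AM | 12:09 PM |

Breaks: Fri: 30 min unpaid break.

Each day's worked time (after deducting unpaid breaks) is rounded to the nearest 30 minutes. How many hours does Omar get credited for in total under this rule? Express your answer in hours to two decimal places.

Thu: 7:12 AM–12:40 PM = 5 h 28 min → rounds to 5 h 30 min
Fri: 6:00 AM–12:09 PM = 6 h 9 min − 30 min = 5 h 39 min → rounds to 5 h 30 min
Total credited: 11 h 0 min.

11.00 hours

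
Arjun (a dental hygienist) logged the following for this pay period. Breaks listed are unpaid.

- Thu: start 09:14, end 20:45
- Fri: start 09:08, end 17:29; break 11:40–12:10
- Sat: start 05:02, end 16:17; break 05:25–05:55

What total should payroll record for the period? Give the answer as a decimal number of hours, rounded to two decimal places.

30.12 hours

Thu: 09:14–20:45 = 11 h 31 min
Fri: 09:08–17:29 = 8 h 21 min; less 30 min break → 7 h 51 min
Sat: 05:02–16:17 = 11 h 15 min; less 30 min break → 10 h 45 min
Total: 11 h 31 min + 7 h 51 min + 10 h 45 min = 30 h 7 min.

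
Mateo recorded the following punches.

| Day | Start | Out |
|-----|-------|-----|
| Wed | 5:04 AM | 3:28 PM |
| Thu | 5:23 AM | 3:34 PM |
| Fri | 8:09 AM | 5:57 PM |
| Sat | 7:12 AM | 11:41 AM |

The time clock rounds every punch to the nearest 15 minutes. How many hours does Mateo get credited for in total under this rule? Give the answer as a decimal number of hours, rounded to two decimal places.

34.75 hours

Wed: in 5:04 AM→5:00 AM, out 3:28 PM→3:30 PM; 10 h 30 min
Thu: in 5:23 AM→5:30 AM, out 3:34 PM→3:30 PM; 10 h 0 min
Fri: in 8:09 AM→8:15 AM, out 5:57 PM→6:00 PM; 9 h 45 min
Sat: in 7:12 AM→7:15 AM, out 11:41 AM→11:45 AM; 4 h 30 min
Total credited: 34 h 45 min.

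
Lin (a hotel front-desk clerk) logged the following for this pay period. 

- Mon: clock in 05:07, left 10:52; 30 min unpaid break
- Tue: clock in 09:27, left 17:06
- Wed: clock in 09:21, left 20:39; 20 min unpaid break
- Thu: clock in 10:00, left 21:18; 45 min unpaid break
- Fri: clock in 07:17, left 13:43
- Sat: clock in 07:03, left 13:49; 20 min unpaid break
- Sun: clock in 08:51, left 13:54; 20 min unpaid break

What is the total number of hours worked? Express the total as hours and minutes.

52 h 0 min

Mon: 05:07–10:52 = 5 h 45 min; less 30 min break → 5 h 15 min
Tue: 09:27–17:06 = 7 h 39 min
Wed: 09:21–20:39 = 11 h 18 min; less 20 min break → 10 h 58 min
Thu: 10:00–21:18 = 11 h 18 min; less 45 min break → 10 h 33 min
Fri: 07:17–13:43 = 6 h 26 min
Sat: 07:03–13:49 = 6 h 46 min; less 20 min break → 6 h 26 min
Sun: 08:51–13:54 = 5 h 3 min; less 20 min break → 4 h 43 min
Total: 5 h 15 min + 7 h 39 min + 10 h 58 min + 10 h 33 min + 6 h 26 min + 6 h 26 min + 4 h 43 min = 52 h 0 min.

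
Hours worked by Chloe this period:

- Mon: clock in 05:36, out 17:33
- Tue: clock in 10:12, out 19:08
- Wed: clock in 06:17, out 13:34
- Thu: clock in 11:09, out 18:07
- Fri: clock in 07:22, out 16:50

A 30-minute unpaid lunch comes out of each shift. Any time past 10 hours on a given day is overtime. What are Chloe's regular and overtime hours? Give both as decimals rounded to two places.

Mon: 05:36–17:33 = 11 h 57 min; less 30 min break → 11 h 27 min
Tue: 10:12–19:08 = 8 h 56 min; less 30 min break → 8 h 26 min
Wed: 06:17–13:34 = 7 h 17 min; less 30 min break → 6 h 47 min
Thu: 11:09–18:07 = 6 h 58 min; less 30 min break → 6 h 28 min
Fri: 07:22–16:50 = 9 h 28 min; less 30 min break → 8 h 58 min
Mon reg 10 h 0 min / OT 1 h 27 min; Tue reg 8 h 26 min / OT 0 h 0 min; Wed reg 6 h 47 min / OT 0 h 0 min; Thu reg 6 h 28 min / OT 0 h 0 min; Fri reg 8 h 58 min / OT 0 h 0 min.
Totals: regular 40 h 39 min, overtime 1 h 27 min.

Regular 40.65 hours, overtime 1.45 hours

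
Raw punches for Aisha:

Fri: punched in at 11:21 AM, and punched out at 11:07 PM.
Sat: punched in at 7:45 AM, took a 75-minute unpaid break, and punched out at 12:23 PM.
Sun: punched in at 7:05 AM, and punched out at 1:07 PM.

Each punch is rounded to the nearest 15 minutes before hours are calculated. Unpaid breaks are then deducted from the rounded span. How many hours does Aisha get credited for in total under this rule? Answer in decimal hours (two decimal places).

21.25 hours

Fri: in 11:21 AM→11:15 AM, out 11:07 PM→11:00 PM; 11 h 45 min
Sat: in 7:45 AM→7:45 AM, out 12:23 PM→12:30 PM; 4 h 45 min − 75 min = 3 h 30 min
Sun: in 7:05 AM→7:00 AM, out 1:07 PM→1:00 PM; 6 h 0 min
Total credited: 21 h 15 min.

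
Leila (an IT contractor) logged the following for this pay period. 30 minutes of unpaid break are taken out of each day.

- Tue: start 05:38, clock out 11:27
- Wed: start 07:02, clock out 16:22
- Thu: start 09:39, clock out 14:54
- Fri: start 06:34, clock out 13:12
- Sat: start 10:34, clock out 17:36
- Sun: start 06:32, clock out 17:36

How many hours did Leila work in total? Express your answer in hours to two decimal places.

Tue: 05:38–11:27 = 5 h 49 min; less 30 min break → 5 h 19 min
Wed: 07:02–16:22 = 9 h 20 min; less 30 min break → 8 h 50 min
Thu: 09:39–14:54 = 5 h 15 min; less 30 min break → 4 h 45 min
Fri: 06:34–13:12 = 6 h 38 min; less 30 min break → 6 h 8 min
Sat: 10:34–17:36 = 7 h 2 min; less 30 min break → 6 h 32 min
Sun: 06:32–17:36 = 11 h 4 min; less 30 min break → 10 h 34 min
Total: 5 h 19 min + 8 h 50 min + 4 h 45 min + 6 h 8 min + 6 h 32 min + 10 h 34 min = 42 h 8 min.

42.13 hours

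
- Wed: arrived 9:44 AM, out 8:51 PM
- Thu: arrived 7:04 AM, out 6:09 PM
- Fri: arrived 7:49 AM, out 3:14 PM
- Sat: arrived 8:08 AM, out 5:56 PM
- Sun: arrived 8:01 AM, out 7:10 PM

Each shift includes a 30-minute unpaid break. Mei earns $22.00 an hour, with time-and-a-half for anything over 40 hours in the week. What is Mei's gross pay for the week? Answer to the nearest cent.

Wed: 9:44 AM–8:51 PM = 11 h 7 min; less 30 min break → 10 h 37 min
Thu: 7:04 AM–6:09 PM = 11 h 5 min; less 30 min break → 10 h 35 min
Fri: 7:49 AM–3:14 PM = 7 h 25 min; less 30 min break → 6 h 55 min
Sat: 8:08 AM–5:56 PM = 9 h 48 min; less 30 min break → 9 h 18 min
Sun: 8:01 AM–7:10 PM = 11 h 9 min; less 30 min break → 10 h 39 min
Total worked: 48 h 4 min = 2884 min.
Regular 40 h 0 min = 2400 min at $22.00/h; overtime 8 h 4 min = 484 min at $33.00/h.
Pay = (2400 × $22.00 + 484 × $33.00) ÷ 60 = $1146.20.

$1146.20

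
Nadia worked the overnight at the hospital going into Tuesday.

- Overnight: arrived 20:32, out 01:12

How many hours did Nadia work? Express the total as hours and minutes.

4 h 40 min

Overnight: 20:32 → midnight = 3 h 28 min; midnight → 01:12 = 1 h 12 min; span 4 h 40 min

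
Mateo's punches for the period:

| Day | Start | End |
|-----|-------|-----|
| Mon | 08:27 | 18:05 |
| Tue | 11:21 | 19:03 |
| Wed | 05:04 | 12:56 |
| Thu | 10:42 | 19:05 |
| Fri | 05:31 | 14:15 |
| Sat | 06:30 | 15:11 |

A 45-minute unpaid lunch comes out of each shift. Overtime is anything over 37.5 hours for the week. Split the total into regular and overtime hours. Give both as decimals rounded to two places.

Regular 37.50 hours, overtime 9.00 hours

Mon: 08:27–18:05 = 9 h 38 min; less 45 min break → 8 h 53 min
Tue: 11:21–19:03 = 7 h 42 min; less 45 min break → 6 h 57 min
Wed: 05:04–12:56 = 7 h 52 min; less 45 min break → 7 h 7 min
Thu: 10:42–19:05 = 8 h 23 min; less 45 min break → 7 h 38 min
Fri: 05:31–14:15 = 8 h 44 min; less 45 min break → 7 h 59 min
Sat: 06:30–15:11 = 8 h 41 min; less 45 min break → 7 h 56 min
Total worked: 46 h 30 min = 46.50 h.
Threshold 37.5 h → overtime 9 h 0 min, regular 37 h 30 min.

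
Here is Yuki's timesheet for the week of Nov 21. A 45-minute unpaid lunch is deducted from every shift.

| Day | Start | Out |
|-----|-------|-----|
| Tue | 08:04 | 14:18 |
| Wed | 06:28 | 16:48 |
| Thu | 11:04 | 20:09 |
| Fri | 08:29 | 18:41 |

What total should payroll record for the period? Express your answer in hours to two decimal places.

Tue: 08:04–14:18 = 6 h 14 min; less 45 min break → 5 h 29 min
Wed: 06:28–16:48 = 10 h 20 min; less 45 min break → 9 h 35 min
Thu: 11:04–20:09 = 9 h 5 min; less 45 min break → 8 h 20 min
Fri: 08:29–18:41 = 10 h 12 min; less 45 min break → 9 h 27 min
Total: 5 h 29 min + 9 h 35 min + 8 h 20 min + 9 h 27 min = 32 h 51 min.

32.85 hours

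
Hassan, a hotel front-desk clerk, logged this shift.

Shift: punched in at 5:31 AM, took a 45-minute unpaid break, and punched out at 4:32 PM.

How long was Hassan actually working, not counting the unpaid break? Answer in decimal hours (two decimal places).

Shift: 5:31 AM–4:32 PM = 11 h 1 min; less 45 min break → 10 h 16 min

10.27 hours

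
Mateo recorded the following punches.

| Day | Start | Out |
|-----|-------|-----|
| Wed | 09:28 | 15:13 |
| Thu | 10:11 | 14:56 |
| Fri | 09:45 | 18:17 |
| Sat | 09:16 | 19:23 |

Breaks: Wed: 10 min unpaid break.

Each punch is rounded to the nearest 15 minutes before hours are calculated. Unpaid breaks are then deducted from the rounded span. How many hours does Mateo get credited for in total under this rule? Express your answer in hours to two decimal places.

29.08 hours

Wed: in 09:28→09:30, out 15:13→15:15; 5 h 45 min − 10 min = 5 h 35 min
Thu: in 10:11→10:15, out 14:56→15:00; 4 h 45 min
Fri: in 09:45→09:45, out 18:17→18:15; 8 h 30 min
Sat: in 09:16→09:15, out 19:23→19:30; 10 h 15 min
Total credited: 29 h 5 min.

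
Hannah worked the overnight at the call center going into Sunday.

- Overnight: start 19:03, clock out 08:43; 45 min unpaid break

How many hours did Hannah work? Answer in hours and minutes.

12 h 55 min

Overnight: 19:03 → midnight = 4 h 57 min; midnight → 08:43 = 8 h 43 min; span 13 h 40 min; less 45 min break → 12 h 55 min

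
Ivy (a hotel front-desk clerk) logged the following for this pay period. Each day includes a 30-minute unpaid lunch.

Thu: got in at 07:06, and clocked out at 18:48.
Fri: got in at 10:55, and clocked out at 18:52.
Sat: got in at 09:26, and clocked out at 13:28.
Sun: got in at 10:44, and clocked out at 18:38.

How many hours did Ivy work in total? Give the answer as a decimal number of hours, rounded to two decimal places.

Thu: 07:06–18:48 = 11 h 42 min; less 30 min break → 11 h 12 min
Fri: 10:55–18:52 = 7 h 57 min; less 30 min break → 7 h 27 min
Sat: 09:26–13:28 = 4 h 2 min; less 30 min break → 3 h 32 min
Sun: 10:44–18:38 = 7 h 54 min; less 30 min break → 7 h 24 min
Total: 11 h 12 min + 7 h 27 min + 3 h 32 min + 7 h 24 min = 29 h 35 min.

29.58 hours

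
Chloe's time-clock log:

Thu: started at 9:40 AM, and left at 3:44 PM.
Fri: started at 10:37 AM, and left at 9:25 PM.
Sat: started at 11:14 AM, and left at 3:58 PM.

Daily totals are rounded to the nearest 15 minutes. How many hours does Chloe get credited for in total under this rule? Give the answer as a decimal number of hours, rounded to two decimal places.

Thu: 9:40 AM–3:44 PM = 6 h 4 min → rounds to 6 h 0 min
Fri: 10:37 AM–9:25 PM = 10 h 48 min → rounds to 10 h 45 min
Sat: 11:14 AM–3:58 PM = 4 h 44 min → rounds to 4 h 45 min
Total credited: 21 h 30 min.

21.50 hours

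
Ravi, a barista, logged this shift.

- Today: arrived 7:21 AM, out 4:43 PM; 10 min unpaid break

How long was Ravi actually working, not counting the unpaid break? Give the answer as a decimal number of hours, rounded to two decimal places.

9.20 hours

Today: 7:21 AM–4:43 PM = 9 h 22 min; less 10 min break → 9 h 12 min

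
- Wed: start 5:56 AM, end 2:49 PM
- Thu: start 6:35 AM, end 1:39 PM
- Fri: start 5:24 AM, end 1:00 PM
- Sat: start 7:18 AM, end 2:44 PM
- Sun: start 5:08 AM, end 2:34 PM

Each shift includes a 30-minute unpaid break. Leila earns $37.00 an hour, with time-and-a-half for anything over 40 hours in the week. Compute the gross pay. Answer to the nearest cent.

$1402.92

Wed: 5:56 AM–2:49 PM = 8 h 53 min; less 30 min break → 8 h 23 min
Thu: 6:35 AM–1:39 PM = 7 h 4 min; less 30 min break → 6 h 34 min
Fri: 5:24 AM–1:00 PM = 7 h 36 min; less 30 min break → 7 h 6 min
Sat: 7:18 AM–2:44 PM = 7 h 26 min; less 30 min break → 6 h 56 min
Sun: 5:08 AM–2:34 PM = 9 h 26 min; less 30 min break → 8 h 56 min
Total worked: 37 h 55 min = 2275 min.
Regular 37 h 55 min = 2275 min at $37.00/h; overtime 0 h 0 min = 0 min at $55.50/h.
Pay = (2275 × $37.00 + 0 × $55.50) ÷ 60 = $1402.92.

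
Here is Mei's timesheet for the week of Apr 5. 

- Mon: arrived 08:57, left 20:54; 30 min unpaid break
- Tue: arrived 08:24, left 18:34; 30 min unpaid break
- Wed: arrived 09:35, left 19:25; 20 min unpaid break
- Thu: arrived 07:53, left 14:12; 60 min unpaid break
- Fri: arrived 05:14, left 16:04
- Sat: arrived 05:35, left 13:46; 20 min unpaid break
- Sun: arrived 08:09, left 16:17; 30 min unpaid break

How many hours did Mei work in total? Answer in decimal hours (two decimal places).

Mon: 08:57–20:54 = 11 h 57 min; less 30 min break → 11 h 27 min
Tue: 08:24–18:34 = 10 h 10 min; less 30 min break → 9 h 40 min
Wed: 09:35–19:25 = 9 h 50 min; less 20 min break → 9 h 30 min
Thu: 07:53–14:12 = 6 h 19 min; less 60 min break → 5 h 19 min
Fri: 05:14–16:04 = 10 h 50 min
Sat: 05:35–13:46 = 8 h 11 min; less 20 min break → 7 h 51 min
Sun: 08:09–16:17 = 8 h 8 min; less 30 min break → 7 h 38 min
Total: 11 h 27 min + 9 h 40 min + 9 h 30 min + 5 h 19 min + 10 h 50 min + 7 h 51 min + 7 h 38 min = 62 h 15 min.

62.25 hours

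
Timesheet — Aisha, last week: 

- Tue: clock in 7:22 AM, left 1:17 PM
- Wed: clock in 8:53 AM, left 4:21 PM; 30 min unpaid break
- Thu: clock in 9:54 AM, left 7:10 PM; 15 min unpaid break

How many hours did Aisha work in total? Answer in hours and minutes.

Tue: 7:22 AM–1:17 PM = 5 h 55 min
Wed: 8:53 AM–4:21 PM = 7 h 28 min; less 30 min break → 6 h 58 min
Thu: 9:54 AM–7:10 PM = 9 h 16 min; less 15 min break → 9 h 1 min
Total: 5 h 55 min + 6 h 58 min + 9 h 1 min = 21 h 54 min.

21 h 54 min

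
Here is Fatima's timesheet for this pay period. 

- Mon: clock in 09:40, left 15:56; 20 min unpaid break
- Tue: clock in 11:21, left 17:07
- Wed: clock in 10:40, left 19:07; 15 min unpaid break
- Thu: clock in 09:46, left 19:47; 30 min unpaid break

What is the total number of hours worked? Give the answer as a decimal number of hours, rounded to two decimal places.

29.42 hours

Mon: 09:40–15:56 = 6 h 16 min; less 20 min break → 5 h 56 min
Tue: 11:21–17:07 = 5 h 46 min
Wed: 10:40–19:07 = 8 h 27 min; less 15 min break → 8 h 12 min
Thu: 09:46–19:47 = 10 h 1 min; less 30 min break → 9 h 31 min
Total: 5 h 56 min + 5 h 46 min + 8 h 12 min + 9 h 31 min = 29 h 25 min.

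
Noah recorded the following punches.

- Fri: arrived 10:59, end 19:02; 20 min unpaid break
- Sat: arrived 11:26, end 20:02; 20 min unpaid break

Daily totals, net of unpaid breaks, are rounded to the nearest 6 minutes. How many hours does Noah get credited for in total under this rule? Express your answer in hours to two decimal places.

Fri: 10:59–19:02 = 8 h 3 min − 20 min = 7 h 43 min → rounds to 7 h 42 min
Sat: 11:26–20:02 = 8 h 36 min − 20 min = 8 h 16 min → rounds to 8 h 18 min
Total credited: 16 h 0 min.

16.00 hours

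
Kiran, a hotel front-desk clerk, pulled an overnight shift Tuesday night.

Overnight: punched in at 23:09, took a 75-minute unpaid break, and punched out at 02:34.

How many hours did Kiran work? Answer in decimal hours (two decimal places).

2.17 hours

Overnight: 23:09 → midnight = 0 h 51 min; midnight → 02:34 = 2 h 34 min; span 3 h 25 min; less 75 min break → 2 h 10 min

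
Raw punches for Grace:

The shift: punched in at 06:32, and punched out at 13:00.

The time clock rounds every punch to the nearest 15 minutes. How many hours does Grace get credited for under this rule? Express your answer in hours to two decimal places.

The shift: in 06:32→06:30, out 13:00→13:00; 6 h 30 min

6.50 hours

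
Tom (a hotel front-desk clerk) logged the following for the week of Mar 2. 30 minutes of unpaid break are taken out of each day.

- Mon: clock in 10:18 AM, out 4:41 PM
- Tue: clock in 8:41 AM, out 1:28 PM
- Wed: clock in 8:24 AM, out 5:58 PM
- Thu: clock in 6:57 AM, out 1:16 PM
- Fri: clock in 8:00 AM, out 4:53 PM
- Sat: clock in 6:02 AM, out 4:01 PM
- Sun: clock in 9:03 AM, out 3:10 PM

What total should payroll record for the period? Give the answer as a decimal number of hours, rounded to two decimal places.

Mon: 10:18 AM–4:41 PM = 6 h 23 min; less 30 min break → 5 h 53 min
Tue: 8:41 AM–1:28 PM = 4 h 47 min; less 30 min break → 4 h 17 min
Wed: 8:24 AM–5:58 PM = 9 h 34 min; less 30 min break → 9 h 4 min
Thu: 6:57 AM–1:16 PM = 6 h 19 min; less 30 min break → 5 h 49 min
Fri: 8:00 AM–4:53 PM = 8 h 53 min; less 30 min break → 8 h 23 min
Sat: 6:02 AM–4:01 PM = 9 h 59 min; less 30 min break → 9 h 29 min
Sun: 9:03 AM–3:10 PM = 6 h 7 min; less 30 min break → 5 h 37 min
Total: 5 h 53 min + 4 h 17 min + 9 h 4 min + 5 h 49 min + 8 h 23 min + 9 h 29 min + 5 h 37 min = 48 h 32 min.

48.53 hours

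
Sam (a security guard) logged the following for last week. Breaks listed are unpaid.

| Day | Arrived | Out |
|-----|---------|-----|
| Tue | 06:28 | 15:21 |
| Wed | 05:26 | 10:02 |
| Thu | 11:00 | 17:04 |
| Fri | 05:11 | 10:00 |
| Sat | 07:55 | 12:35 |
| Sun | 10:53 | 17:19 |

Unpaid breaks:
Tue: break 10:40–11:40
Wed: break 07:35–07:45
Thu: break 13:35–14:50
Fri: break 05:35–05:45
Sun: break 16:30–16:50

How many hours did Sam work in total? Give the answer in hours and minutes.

32 h 33 min

Tue: 06:28–15:21 = 8 h 53 min; less 60 min break → 7 h 53 min
Wed: 05:26–10:02 = 4 h 36 min; less 10 min break → 4 h 26 min
Thu: 11:00–17:04 = 6 h 4 min; less 75 min break → 4 h 49 min
Fri: 05:11–10:00 = 4 h 49 min; less 10 min break → 4 h 39 min
Sat: 07:55–12:35 = 4 h 40 min
Sun: 10:53–17:19 = 6 h 26 min; less 20 min break → 6 h 6 min
Total: 7 h 53 min + 4 h 26 min + 4 h 49 min + 4 h 39 min + 4 h 40 min + 6 h 6 min = 32 h 33 min.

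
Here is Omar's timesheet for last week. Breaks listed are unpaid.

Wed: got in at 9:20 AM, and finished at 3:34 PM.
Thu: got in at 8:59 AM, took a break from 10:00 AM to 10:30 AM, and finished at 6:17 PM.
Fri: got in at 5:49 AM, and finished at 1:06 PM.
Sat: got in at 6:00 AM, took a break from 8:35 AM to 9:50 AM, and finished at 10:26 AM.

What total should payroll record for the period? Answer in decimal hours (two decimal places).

Wed: 9:20 AM–3:34 PM = 6 h 14 min
Thu: 8:59 AM–6:17 PM = 9 h 18 min; less 30 min break → 8 h 48 min
Fri: 5:49 AM–1:06 PM = 7 h 17 min
Sat: 6:00 AM–10:26 AM = 4 h 26 min; less 75 min break → 3 h 11 min
Total: 6 h 14 min + 8 h 48 min + 7 h 17 min + 3 h 11 min = 25 h 30 min.

25.50 hours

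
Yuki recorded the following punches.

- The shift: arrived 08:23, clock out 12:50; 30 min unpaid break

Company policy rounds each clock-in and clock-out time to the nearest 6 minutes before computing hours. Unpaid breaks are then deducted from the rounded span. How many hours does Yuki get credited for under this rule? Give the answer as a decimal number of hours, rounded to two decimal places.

3.90 hours

The shift: in 08:23→08:24, out 12:50→12:48; 4 h 24 min − 30 min = 3 h 54 min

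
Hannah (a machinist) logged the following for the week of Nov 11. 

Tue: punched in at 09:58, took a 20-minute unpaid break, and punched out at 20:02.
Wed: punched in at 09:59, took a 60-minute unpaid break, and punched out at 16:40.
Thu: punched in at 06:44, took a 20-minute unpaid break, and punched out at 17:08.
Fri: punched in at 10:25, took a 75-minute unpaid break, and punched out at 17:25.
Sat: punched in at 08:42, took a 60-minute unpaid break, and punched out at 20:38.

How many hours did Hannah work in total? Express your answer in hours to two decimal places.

Tue: 09:58–20:02 = 10 h 4 min; less 20 min break → 9 h 44 min
Wed: 09:59–16:40 = 6 h 41 min; less 60 min break → 5 h 41 min
Thu: 06:44–17:08 = 10 h 24 min; less 20 min break → 10 h 4 min
Fri: 10:25–17:25 = 7 h 0 min; less 75 min break → 5 h 45 min
Sat: 08:42–20:38 = 11 h 56 min; less 60 min break → 10 h 56 min
Total: 9 h 44 min + 5 h 41 min + 10 h 4 min + 5 h 45 min + 10 h 56 min = 42 h 10 min.

42.17 hours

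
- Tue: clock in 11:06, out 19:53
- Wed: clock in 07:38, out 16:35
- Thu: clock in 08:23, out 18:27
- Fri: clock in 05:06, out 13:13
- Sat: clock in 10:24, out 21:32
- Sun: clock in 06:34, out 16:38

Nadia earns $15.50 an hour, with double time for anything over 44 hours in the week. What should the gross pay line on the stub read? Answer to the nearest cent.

Tue: 11:06–19:53 = 8 h 47 min
Wed: 07:38–16:35 = 8 h 57 min
Thu: 08:23–18:27 = 10 h 4 min
Fri: 05:06–13:13 = 8 h 7 min
Sat: 10:24–21:32 = 11 h 8 min
Sun: 06:34–16:38 = 10 h 4 min
Total worked: 57 h 7 min = 3427 min.
Regular 44 h 0 min = 2640 min at $15.50/h; overtime 13 h 7 min = 787 min at $31.00/h.
Pay = (2640 × $15.50 + 787 × $31.00) ÷ 60 = $1088.62.

$1088.62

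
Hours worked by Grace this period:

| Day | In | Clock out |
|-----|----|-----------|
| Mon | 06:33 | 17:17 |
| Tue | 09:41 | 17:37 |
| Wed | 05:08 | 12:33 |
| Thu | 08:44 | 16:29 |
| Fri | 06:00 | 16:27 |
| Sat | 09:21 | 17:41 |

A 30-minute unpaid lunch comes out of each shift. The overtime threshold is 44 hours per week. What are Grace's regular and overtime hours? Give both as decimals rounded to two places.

Mon: 06:33–17:17 = 10 h 44 min; less 30 min break → 10 h 14 min
Tue: 09:41–17:37 = 7 h 56 min; less 30 min break → 7 h 26 min
Wed: 05:08–12:33 = 7 h 25 min; less 30 min break → 6 h 55 min
Thu: 08:44–16:29 = 7 h 45 min; less 30 min break → 7 h 15 min
Fri: 06:00–16:27 = 10 h 27 min; less 30 min break → 9 h 57 min
Sat: 09:21–17:41 = 8 h 20 min; less 30 min break → 7 h 50 min
Total worked: 49 h 37 min = 49.62 h.
Threshold 44 h → overtime 5 h 37 min, regular 44 h 0 min.

Regular 44.00 hours, overtime 5.62 hours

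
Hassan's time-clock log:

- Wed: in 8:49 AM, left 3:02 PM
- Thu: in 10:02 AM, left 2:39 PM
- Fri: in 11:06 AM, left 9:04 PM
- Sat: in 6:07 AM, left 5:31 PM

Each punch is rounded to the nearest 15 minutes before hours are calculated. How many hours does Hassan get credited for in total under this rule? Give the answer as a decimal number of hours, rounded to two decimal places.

Wed: in 8:49 AM→8:45 AM, out 3:02 PM→3:00 PM; 6 h 15 min
Thu: in 10:02 AM→10:00 AM, out 2:39 PM→2:45 PM; 4 h 45 min
Fri: in 11:06 AM→11:00 AM, out 9:04 PM→9:00 PM; 10 h 0 min
Sat: in 6:07 AM→6:00 AM, out 5:31 PM→5:30 PM; 11 h 30 min
Total credited: 32 h 30 min.

32.50 hours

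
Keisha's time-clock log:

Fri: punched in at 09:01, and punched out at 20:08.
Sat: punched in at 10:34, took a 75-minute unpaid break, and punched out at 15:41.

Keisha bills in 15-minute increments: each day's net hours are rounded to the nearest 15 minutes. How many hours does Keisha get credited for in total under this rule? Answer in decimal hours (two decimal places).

14.75 hours

Fri: 09:01–20:08 = 11 h 7 min → rounds to 11 h 0 min
Sat: 10:34–15:41 = 5 h 7 min − 75 min = 3 h 52 min → rounds to 3 h 45 min
Total credited: 14 h 45 min.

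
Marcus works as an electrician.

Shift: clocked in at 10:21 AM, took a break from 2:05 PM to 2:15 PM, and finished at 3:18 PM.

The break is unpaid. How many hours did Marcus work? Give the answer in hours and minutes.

Shift: 10:21 AM–3:18 PM = 4 h 57 min; less 10 min break → 4 h 47 min

4 h 47 min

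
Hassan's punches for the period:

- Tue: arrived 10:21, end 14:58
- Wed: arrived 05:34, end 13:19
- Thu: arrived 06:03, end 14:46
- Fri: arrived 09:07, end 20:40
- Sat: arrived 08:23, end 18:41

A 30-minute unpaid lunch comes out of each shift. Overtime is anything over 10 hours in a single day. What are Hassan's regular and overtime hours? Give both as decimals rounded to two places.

Tue: 10:21–14:58 = 4 h 37 min; less 30 min break → 4 h 7 min
Wed: 05:34–13:19 = 7 h 45 min; less 30 min break → 7 h 15 min
Thu: 06:03–14:46 = 8 h 43 min; less 30 min break → 8 h 13 min
Fri: 09:07–20:40 = 11 h 33 min; less 30 min break → 11 h 3 min
Sat: 08:23–18:41 = 10 h 18 min; less 30 min break → 9 h 48 min
Tue reg 4 h 7 min / OT 0 h 0 min; Wed reg 7 h 15 min / OT 0 h 0 min; Thu reg 8 h 13 min / OT 0 h 0 min; Fri reg 10 h 0 min / OT 1 h 3 min; Sat reg 9 h 48 min / OT 0 h 0 min.
Totals: regular 39 h 23 min, overtime 1 h 3 min.

Regular 39.38 hours, overtime 1.05 hours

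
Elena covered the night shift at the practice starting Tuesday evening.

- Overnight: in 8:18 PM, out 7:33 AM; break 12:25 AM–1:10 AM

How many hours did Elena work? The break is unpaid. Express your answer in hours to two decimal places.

10.50 hours

Overnight: 8:18 PM → midnight = 3 h 42 min; midnight → 7:33 AM = 7 h 33 min; span 11 h 15 min; less 45 min break → 10 h 30 min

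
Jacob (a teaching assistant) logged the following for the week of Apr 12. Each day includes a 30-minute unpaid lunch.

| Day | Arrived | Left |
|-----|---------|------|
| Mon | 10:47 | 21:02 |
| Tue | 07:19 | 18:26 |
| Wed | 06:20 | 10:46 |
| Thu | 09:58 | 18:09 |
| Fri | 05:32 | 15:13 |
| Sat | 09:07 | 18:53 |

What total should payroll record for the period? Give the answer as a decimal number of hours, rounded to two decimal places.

Mon: 10:47–21:02 = 10 h 15 min; less 30 min break → 9 h 45 min
Tue: 07:19–18:26 = 11 h 7 min; less 30 min break → 10 h 37 min
Wed: 06:20–10:46 = 4 h 26 min; less 30 min break → 3 h 56 min
Thu: 09:58–18:09 = 8 h 11 min; less 30 min break → 7 h 41 min
Fri: 05:32–15:13 = 9 h 41 min; less 30 min break → 9 h 11 min
Sat: 09:07–18:53 = 9 h 46 min; less 30 min break → 9 h 16 min
Total: 9 h 45 min + 10 h 37 min + 3 h 56 min + 7 h 41 min + 9 h 11 min + 9 h 16 min = 50 h 26 min.

50.43 hours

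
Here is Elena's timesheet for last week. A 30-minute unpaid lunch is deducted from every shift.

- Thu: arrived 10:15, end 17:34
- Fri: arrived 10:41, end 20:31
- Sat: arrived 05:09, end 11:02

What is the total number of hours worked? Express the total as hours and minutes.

Thu: 10:15–17:34 = 7 h 19 min; less 30 min break → 6 h 49 min
Fri: 10:41–20:31 = 9 h 50 min; less 30 min break → 9 h 20 min
Sat: 05:09–11:02 = 5 h 53 min; less 30 min break → 5 h 23 min
Total: 6 h 49 min + 9 h 20 min + 5 h 23 min = 21 h 32 min.

21 h 32 min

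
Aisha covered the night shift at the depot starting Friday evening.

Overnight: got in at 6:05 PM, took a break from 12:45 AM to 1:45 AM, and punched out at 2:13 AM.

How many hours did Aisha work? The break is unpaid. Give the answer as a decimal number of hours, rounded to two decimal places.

Overnight: 6:05 PM → midnight = 5 h 55 min; midnight → 2:13 AM = 2 h 13 min; span 8 h 8 min; less 60 min break → 7 h 8 min

7.13 hours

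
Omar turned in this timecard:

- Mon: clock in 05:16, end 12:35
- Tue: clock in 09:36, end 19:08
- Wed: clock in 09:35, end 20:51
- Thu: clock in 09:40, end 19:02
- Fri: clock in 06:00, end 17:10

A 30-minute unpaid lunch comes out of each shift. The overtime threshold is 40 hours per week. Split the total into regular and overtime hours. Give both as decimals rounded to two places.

Regular 40.00 hours, overtime 6.15 hours

Mon: 05:16–12:35 = 7 h 19 min; less 30 min break → 6 h 49 min
Tue: 09:36–19:08 = 9 h 32 min; less 30 min break → 9 h 2 min
Wed: 09:35–20:51 = 11 h 16 min; less 30 min break → 10 h 46 min
Thu: 09:40–19:02 = 9 h 22 min; less 30 min break → 8 h 52 min
Fri: 06:00–17:10 = 11 h 10 min; less 30 min break → 10 h 40 min
Total worked: 46 h 9 min = 46.15 h.
Threshold 40 h → overtime 6 h 9 min, regular 40 h 0 min.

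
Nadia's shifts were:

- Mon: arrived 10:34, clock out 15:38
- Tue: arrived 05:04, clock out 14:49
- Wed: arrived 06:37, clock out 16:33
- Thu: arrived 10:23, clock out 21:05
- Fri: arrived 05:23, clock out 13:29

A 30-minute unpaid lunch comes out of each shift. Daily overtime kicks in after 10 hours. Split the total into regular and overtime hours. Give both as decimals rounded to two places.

Regular 40.85 hours, overtime 0.20 hours

Mon: 10:34–15:38 = 5 h 4 min; less 30 min break → 4 h 34 min
Tue: 05:04–14:49 = 9 h 45 min; less 30 min break → 9 h 15 min
Wed: 06:37–16:33 = 9 h 56 min; less 30 min break → 9 h 26 min
Thu: 10:23–21:05 = 10 h 42 min; less 30 min break → 10 h 12 min
Fri: 05:23–13:29 = 8 h 6 min; less 30 min break → 7 h 36 min
Mon reg 4 h 34 min / OT 0 h 0 min; Tue reg 9 h 15 min / OT 0 h 0 min; Wed reg 9 h 26 min / OT 0 h 0 min; Thu reg 10 h 0 min / OT 0 h 12 min; Fri reg 7 h 36 min / OT 0 h 0 min.
Totals: regular 40 h 51 min, overtime 0 h 12 min.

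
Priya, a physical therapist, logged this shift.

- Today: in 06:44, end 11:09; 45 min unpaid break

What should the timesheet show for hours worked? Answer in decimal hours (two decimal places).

3.67 hours

Today: 06:44–11:09 = 4 h 25 min; less 45 min break → 3 h 40 min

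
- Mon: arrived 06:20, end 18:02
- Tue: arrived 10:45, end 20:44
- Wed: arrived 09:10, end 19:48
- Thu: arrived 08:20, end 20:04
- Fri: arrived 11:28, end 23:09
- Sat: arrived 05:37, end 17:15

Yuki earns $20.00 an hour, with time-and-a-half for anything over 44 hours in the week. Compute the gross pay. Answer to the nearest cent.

$1581.00

Mon: 06:20–18:02 = 11 h 42 min
Tue: 10:45–20:44 = 9 h 59 min
Wed: 09:10–19:48 = 10 h 38 min
Thu: 08:20–20:04 = 11 h 44 min
Fri: 11:28–23:09 = 11 h 41 min
Sat: 05:37–17:15 = 11 h 38 min
Total worked: 67 h 22 min = 4042 min.
Regular 44 h 0 min = 2640 min at $20.00/h; overtime 23 h 22 min = 1402 min at $30.00/h.
Pay = (2640 × $20.00 + 1402 × $30.00) ÷ 60 = $1581.00.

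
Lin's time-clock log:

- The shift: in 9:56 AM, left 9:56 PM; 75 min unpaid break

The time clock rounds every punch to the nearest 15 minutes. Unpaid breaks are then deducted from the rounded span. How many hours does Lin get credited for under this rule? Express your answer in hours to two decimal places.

10.75 hours

The shift: in 9:56 AM→10:00 AM, out 9:56 PM→10:00 PM; 12 h 0 min − 75 min = 10 h 45 min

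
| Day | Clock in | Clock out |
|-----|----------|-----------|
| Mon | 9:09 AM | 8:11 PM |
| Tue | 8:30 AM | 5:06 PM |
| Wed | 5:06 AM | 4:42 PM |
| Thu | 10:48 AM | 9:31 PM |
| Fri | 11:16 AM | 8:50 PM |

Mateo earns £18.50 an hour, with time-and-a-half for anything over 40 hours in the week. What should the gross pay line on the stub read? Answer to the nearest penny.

Mon: 9:09 AM–8:11 PM = 11 h 2 min
Tue: 8:30 AM–5:06 PM = 8 h 36 min
Wed: 5:06 AM–4:42 PM = 11 h 36 min
Thu: 10:48 AM–9:31 PM = 10 h 43 min
Fri: 11:16 AM–8:50 PM = 9 h 34 min
Total worked: 51 h 31 min = 3091 min.
Regular 40 h 0 min = 2400 min at £18.50/h; overtime 11 h 31 min = 691 min at £27.75/h.
Pay = (2400 × £18.50 + 691 × £27.75) ÷ 60 = £1059.59.

£1059.59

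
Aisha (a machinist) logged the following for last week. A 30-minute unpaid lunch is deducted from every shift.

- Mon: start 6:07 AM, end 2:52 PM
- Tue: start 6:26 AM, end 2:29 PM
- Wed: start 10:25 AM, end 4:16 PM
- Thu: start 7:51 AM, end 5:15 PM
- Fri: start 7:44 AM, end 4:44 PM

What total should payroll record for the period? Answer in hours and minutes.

38 h 33 min

Mon: 6:07 AM–2:52 PM = 8 h 45 min; less 30 min break → 8 h 15 min
Tue: 6:26 AM–2:29 PM = 8 h 3 min; less 30 min break → 7 h 33 min
Wed: 10:25 AM–4:16 PM = 5 h 51 min; less 30 min break → 5 h 21 min
Thu: 7:51 AM–5:15 PM = 9 h 24 min; less 30 min break → 8 h 54 min
Fri: 7:44 AM–4:44 PM = 9 h 0 min; less 30 min break → 8 h 30 min
Total: 8 h 15 min + 7 h 33 min + 5 h 21 min + 8 h 54 min + 8 h 30 min = 38 h 33 min.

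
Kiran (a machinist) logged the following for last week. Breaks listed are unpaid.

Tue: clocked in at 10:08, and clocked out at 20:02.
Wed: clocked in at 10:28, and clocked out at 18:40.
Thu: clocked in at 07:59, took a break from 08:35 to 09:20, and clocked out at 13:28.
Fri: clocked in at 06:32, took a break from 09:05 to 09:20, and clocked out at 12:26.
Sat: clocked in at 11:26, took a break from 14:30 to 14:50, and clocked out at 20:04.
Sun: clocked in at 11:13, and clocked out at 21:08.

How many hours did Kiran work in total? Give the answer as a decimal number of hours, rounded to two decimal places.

46.70 hours

Tue: 10:08–20:02 = 9 h 54 min
Wed: 10:28–18:40 = 8 h 12 min
Thu: 07:59–13:28 = 5 h 29 min; less 45 min break → 4 h 44 min
Fri: 06:32–12:26 = 5 h 54 min; less 15 min break → 5 h 39 min
Sat: 11:26–20:04 = 8 h 38 min; less 20 min break → 8 h 18 min
Sun: 11:13–21:08 = 9 h 55 min
Total: 9 h 54 min + 8 h 12 min + 4 h 44 min + 5 h 39 min + 8 h 18 min + 9 h 55 min = 46 h 42 min.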